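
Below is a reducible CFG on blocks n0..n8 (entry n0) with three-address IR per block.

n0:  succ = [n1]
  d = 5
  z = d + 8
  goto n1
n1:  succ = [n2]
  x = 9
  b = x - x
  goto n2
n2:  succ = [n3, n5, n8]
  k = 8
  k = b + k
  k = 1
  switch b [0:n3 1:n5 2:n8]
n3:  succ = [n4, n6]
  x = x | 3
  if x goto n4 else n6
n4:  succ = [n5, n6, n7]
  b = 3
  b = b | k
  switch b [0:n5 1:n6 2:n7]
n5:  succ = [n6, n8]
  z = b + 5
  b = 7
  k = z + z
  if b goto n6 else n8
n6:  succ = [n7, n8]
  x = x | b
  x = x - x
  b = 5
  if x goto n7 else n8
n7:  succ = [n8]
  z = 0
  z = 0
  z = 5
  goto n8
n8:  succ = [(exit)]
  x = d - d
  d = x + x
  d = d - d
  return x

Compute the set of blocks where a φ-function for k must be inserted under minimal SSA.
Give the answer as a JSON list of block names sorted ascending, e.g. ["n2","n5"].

idom tree: n1←n0 n2←n1 n3←n2 n4←n3 n5←n2 n6←n2 n7←n2 n8←n2
Dom at joins:
  n5: preds {n2,n4}: {n0,n1,n2} ∩ {n0,n1,n2,n3,n4} = {n0,n1,n2}; idom=n2
  n6: preds {n3,n4,n5}: {n0,n1,n2,n3} ∩ {n0,n1,n2,n3,n4} ∩ {n0,n1,n2,n5} = {n0,n1,n2}; idom=n2
  n7: preds {n4,n6}: {n0,n1,n2,n3,n4} ∩ {n0,n1,n2,n6} = {n0,n1,n2}; idom=n2
  n8: preds {n2,n5,n6,n7}: {n0,n1,n2} ∩ {n0,n1,n2,n5} ∩ {n0,n1,n2,n6} ∩ {n0,n1,n2,n7} = {n0,n1,n2}; idom=n2

Frontier:
  n5←n2: walk · to n2
  n5←n4: walk n4→n3 to n2
  n6←n3: walk n3 to n2
  n6←n4: walk n4→n3 to n2
  n6←n5: walk n5 to n2
  n7←n4: walk n4→n3 to n2
  n7←n6: walk n6 to n2
  n8←n2: walk · to n2
  n8←n5: walk n5 to n2
  n8←n6: walk n6 to n2
  n8←n7: walk n7 to n2
  n0: DF=∅
  n1: DF=∅
  n2: DF=∅
  n3: DF={n5,n6,n7}
  n4: DF={n5,n6,n7}
  n5: DF={n6,n8}
  n6: DF={n7,n8}
  n7: DF={n8}
  n8: DF=∅

φ for k: defs {n2,n5}
  DF⁺ = {n6,n7,n8}

Answer: ["n6", "n7", "n8"]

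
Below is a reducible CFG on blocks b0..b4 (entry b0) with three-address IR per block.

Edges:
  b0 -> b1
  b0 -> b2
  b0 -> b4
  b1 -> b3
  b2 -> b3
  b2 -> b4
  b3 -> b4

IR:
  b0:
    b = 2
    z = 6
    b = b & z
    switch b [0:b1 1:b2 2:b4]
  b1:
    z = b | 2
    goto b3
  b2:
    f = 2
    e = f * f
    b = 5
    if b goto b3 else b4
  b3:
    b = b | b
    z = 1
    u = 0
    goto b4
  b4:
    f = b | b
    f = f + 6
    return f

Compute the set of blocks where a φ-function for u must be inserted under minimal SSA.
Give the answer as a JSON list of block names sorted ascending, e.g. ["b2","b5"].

Answer: ["b4"]

Derivation:
idom tree: b1←b0 b2←b0 b3←b0 b4←b0
Dom at joins:
  b3: preds {b1,b2}: {b0,b1} ∩ {b0,b2} = {b0}; idom=b0
  b4: preds {b0,b2,b3}: {b0} ∩ {b0,b2} ∩ {b0,b3} = {b0}; idom=b0

DF walk-up:
  b3←b1: walk b1 to b0
  b3←b2: walk b2 to b0
  b4←b0: walk · to b0
  b4←b2: walk b2 to b0
  b4←b3: walk b3 to b0
  b0 → ∅
  b1 → {b3}
  b2 → {b3,b4}
  b3 → {b4}
  b4 → ∅

φ for u: defs {b3}
  DF⁺ = {b4}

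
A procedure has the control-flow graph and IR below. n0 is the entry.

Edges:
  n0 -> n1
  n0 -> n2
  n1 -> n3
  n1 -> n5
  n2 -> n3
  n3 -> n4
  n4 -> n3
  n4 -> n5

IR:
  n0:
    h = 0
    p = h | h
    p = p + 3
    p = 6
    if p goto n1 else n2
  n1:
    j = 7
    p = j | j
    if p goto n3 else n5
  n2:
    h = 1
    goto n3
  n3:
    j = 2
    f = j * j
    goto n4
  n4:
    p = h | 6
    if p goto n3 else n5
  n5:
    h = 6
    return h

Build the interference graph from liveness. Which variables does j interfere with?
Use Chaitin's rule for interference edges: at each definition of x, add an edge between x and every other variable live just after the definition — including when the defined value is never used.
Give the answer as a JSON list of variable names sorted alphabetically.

Answer: ["h"]

Working:
def/use:
  n0: def={h,p} ue=∅
  n1: def={j,p} ue=∅
  n2: def={h} ue=∅
  n3: def={f,j} ue=∅
  n4: def={p} ue={h}
  n5: def={h} ue=∅

Live sets:
  n0 li=∅ lo={h}
  n1 li={h} lo={h}
  n2 li=∅ lo={h}
  n3 li={h} lo={h}
  n4 li={h} lo={h}
  n5 li=∅ lo=∅

Interference:
  f↔{h}
  h↔{f,j,p}
  j↔{h}
  p↔{h}

N(j) = ["h"]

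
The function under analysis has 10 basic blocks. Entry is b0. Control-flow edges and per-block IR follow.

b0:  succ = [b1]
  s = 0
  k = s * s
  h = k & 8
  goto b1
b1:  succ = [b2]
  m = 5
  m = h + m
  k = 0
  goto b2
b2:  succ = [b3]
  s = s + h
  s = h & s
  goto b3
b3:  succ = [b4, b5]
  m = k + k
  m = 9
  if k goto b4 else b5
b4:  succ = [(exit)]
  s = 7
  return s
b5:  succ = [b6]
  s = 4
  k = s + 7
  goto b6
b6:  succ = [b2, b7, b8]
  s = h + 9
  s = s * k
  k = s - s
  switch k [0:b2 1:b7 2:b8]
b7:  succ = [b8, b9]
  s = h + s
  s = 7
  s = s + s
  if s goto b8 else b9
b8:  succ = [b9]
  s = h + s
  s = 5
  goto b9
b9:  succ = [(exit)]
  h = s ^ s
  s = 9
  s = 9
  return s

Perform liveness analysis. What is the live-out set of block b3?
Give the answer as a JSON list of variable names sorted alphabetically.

Answer: ["h"]

Working:
Per-block:
  b0: def={h,k,s} ue=∅
  b1: def={k,m} ue={h}
  b2: def={s} ue={h,s}
  b3: def={m} ue={k}
  b4: def={s} ue=∅
  b5: def={k,s} ue=∅
  b6: def={k,s} ue={h,k}
  b7: def={s} ue={h,s}
  b8: def={s} ue={h,s}
  b9: def={h,s} ue={s}

Liveness:
  live b0: ∅→{h,s}
  live b1: {h,s}→{h,k,s}
  live b2: {h,k,s}→{h,k}
  live b3: {h,k}→{h}
  live b4: ∅→∅
  live b5: {h}→{h,k}
  live b6: {h,k}→{h,k,s}
  live b7: {h,s}→{h,s}
  live b8: {h,s}→{s}
  live b9: {s}→∅

live-out(b3) = ["h"]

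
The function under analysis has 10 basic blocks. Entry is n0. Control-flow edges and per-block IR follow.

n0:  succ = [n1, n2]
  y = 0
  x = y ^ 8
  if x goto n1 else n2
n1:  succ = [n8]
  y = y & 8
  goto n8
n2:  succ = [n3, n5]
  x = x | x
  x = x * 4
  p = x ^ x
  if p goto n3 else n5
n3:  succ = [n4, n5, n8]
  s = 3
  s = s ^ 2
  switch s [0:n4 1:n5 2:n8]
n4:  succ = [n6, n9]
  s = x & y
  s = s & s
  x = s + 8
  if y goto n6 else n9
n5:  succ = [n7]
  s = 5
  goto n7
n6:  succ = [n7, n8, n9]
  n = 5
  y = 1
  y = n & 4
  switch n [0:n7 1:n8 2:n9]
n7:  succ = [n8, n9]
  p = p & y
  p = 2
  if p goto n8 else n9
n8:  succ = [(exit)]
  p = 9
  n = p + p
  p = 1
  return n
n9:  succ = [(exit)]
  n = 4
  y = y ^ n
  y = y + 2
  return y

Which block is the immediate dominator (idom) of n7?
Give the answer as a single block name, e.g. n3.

Answer: n2

Analysis:
idom tree: n1←n0 n2←n0 n3←n2 n4←n3 n5←n2 n6←n4 n7←n2 n8←n0 n9←n2
Join-block Dom:
  n5: preds {n2,n3}: {n0,n2} ∩ {n0,n2,n3} = {n0,n2}; idom=n2
  n7: preds {n5,n6}: {n0,n2,n5} ∩ {n0,n2,n3,n4,n6} = {n0,n2}; idom=n2
  n8: preds {n1,n3,n6,n7}: {n0,n1} ∩ {n0,n2,n3} ∩ {n0,n2,n3,n4,n6} ∩ {n0,n2,n7} = {n0}; idom=n0
  n9: preds {n4,n6,n7}: {n0,n2,n3,n4} ∩ {n0,n2,n3,n4,n6} ∩ {n0,n2,n7} = {n0,n2}; idom=n2

idom(n7) = n2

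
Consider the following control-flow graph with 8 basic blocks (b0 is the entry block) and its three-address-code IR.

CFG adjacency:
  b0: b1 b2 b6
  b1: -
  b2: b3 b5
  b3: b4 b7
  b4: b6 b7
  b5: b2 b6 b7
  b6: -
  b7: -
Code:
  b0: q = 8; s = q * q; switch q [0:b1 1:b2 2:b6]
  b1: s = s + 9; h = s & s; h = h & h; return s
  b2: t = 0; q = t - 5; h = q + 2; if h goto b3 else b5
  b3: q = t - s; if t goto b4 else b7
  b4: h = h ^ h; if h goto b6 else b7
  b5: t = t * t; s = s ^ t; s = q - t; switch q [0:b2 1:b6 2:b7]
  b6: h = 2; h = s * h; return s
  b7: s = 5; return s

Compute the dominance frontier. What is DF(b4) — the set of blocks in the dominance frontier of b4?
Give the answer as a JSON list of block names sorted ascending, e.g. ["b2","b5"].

Answer: ["b6", "b7"]

Working:
idom tree: b1←b0 b2←b0 b3←b2 b4←b3 b5←b2 b6←b0 b7←b2
Join-block Dom:
  b2: preds {b0,b5}: {b0} ∩ {b0,b2,b5} = {b0}; idom=b0
  b6: preds {b0,b4,b5}: {b0} ∩ {b0,b2,b3,b4} ∩ {b0,b2,b5} = {b0}; idom=b0
  b7: preds {b3,b4,b5}: {b0,b2,b3} ∩ {b0,b2,b3,b4} ∩ {b0,b2,b5} = {b0,b2}; idom=b2

DF walk-up:
  join b2 pred b0: · stop@b0
  join b2 pred b5: b5→b2 stop@b0
  join b6 pred b0: · stop@b0
  join b6 pred b4: b4→b3→b2 stop@b0
  join b6 pred b5: b5→b2 stop@b0
  join b7 pred b3: b3 stop@b2
  join b7 pred b4: b4→b3 stop@b2
  join b7 pred b5: b5 stop@b2
  b0: DF=∅
  b1: DF=∅
  b2: DF={b2,b6}
  b3: DF={b6,b7}
  b4: DF={b6,b7}
  b5: DF={b2,b6,b7}
  b6: DF=∅
  b7: DF=∅

DF(b4) = ["b6", "b7"]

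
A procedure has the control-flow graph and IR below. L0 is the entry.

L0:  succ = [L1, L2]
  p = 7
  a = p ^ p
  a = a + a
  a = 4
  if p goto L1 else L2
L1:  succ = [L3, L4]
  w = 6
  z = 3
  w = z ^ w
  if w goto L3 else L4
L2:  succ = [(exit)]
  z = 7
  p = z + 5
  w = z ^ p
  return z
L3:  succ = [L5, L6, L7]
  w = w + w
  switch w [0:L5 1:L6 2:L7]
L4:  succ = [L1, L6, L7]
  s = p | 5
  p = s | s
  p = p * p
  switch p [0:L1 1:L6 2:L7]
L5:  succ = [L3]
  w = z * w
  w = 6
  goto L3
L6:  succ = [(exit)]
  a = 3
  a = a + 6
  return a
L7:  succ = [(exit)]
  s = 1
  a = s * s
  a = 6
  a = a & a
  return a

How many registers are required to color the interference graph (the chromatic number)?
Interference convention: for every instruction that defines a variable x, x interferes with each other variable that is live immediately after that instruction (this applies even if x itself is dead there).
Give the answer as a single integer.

Block summaries:
  L0: def={a,p} ue=∅
  L1: def={w,z} ue=∅
  L2: def={p,w,z} ue=∅
  L3: def={w} ue={w}
  L4: def={p,s} ue={p}
  L5: def={w} ue={w,z}
  L6: def={a} ue=∅
  L7: def={a,s} ue=∅

Backward fixpoint:
  L0 li=∅ lo={p}
  L1 li={p} lo={p,w,z}
  L2 li=∅ lo=∅
  L3 li={w,z} lo={w,z}
  L4 li={p} lo={p}
  L5 li={w,z} lo={w,z}
  L6 li=∅ lo=∅
  L7 li=∅ lo=∅

Conflict graph:
  a — {p}
  p — {a,w,z}
  s — ∅
  w — {p,z}
  z — {p,w}

Chromatic number:
  {p,w,z} pairwise interfere (3-clique) ⇒ χ ≥ 3
  3-colouring: r0={p,s}  r1={a,w}  r2={z}
  χ = 3

Answer: 3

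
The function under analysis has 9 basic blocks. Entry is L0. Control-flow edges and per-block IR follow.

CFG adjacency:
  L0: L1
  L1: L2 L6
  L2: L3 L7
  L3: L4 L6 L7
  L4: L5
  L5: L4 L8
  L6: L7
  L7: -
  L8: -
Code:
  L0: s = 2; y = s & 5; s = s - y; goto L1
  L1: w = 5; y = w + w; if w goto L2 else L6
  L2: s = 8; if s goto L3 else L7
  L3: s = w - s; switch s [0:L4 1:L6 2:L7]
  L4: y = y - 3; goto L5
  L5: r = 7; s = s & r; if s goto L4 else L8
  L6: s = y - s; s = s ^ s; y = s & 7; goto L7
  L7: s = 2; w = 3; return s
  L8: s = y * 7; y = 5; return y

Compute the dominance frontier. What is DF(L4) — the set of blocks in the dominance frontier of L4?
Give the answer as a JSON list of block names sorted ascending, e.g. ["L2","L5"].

Answer: ["L4"]

Derivation:
idom tree: L1←L0 L2←L1 L3←L2 L4←L3 L5←L4 L6←L1 L7←L1 L8←L5
Dom∩ at merges:
  L4: preds {L3,L5}: {L0,L1,L2,L3} ∩ {L0,L1,L2,L3,L4,L5} = {L0,L1,L2,L3}; idom=L3
  L6: preds {L1,L3}: {L0,L1} ∩ {L0,L1,L2,L3} = {L0,L1}; idom=L1
  L7: preds {L2,L3,L6}: {L0,L1,L2} ∩ {L0,L1,L2,L3} ∩ {L0,L1,L6} = {L0,L1}; idom=L1

DF walk-up:
  L4←L3: walk · to L3
  L4←L5: walk L5→L4 to L3
  L6←L1: walk · to L1
  L6←L3: walk L3→L2 to L1
  L7←L2: walk L2 to L1
  L7←L3: walk L3→L2 to L1
  L7←L6: walk L6 to L1
  L0: DF=∅
  L1: DF=∅
  L2: DF={L6,L7}
  L3: DF={L6,L7}
  L4: DF={L4}
  L5: DF={L4}
  L6: DF={L7}
  L7: DF=∅
  L8: DF=∅

DF(L4) = ["L4"]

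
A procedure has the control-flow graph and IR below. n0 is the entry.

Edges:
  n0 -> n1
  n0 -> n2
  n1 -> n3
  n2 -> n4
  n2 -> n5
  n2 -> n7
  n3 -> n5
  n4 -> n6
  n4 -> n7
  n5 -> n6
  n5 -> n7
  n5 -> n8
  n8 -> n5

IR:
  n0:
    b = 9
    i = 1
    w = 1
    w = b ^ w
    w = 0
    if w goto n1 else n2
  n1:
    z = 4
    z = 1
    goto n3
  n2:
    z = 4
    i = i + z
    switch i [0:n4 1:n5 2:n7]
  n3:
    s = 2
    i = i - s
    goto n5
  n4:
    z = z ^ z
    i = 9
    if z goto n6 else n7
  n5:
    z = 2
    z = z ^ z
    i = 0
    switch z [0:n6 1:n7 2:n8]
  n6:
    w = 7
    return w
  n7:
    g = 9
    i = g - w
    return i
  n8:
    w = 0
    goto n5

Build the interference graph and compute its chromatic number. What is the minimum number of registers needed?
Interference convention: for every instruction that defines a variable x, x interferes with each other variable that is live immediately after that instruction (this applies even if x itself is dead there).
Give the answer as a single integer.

Answer: 3

Analysis:
Per-block:
  n0 def {b,i,w} use ∅
  n1 def {z} use ∅
  n2 def {i,z} use {i}
  n3 def {i,s} use {i}
  n4 def {i,z} use {z}
  n5 def {i,z} use ∅
  n6 def {w} use ∅
  n7 def {g,i} use {w}
  n8 def {w} use ∅

Live sets:
  n0: in=∅ out={i,w}
  n1: in={i,w} out={i,w}
  n2: in={i,w} out={w,z}
  n3: in={i,w} out={w}
  n4: in={w,z} out={w}
  n5: in={w} out={w}
  n6: in=∅ out=∅
  n7: in={w} out=∅
  n8: in=∅ out={w}

Interference:
  b: {i,w}
  g: {w}
  i: {b,s,w,z}
  s: {i,w}
  w: {b,g,i,s,z}
  z: {i,w}

Colouring:
  lower bound: {b,i,w} mutually conflict ⇒ χ ≥ 3
  3-colouring: r0={w}  r1={g,i}  r2={b,s,z}
  χ = 3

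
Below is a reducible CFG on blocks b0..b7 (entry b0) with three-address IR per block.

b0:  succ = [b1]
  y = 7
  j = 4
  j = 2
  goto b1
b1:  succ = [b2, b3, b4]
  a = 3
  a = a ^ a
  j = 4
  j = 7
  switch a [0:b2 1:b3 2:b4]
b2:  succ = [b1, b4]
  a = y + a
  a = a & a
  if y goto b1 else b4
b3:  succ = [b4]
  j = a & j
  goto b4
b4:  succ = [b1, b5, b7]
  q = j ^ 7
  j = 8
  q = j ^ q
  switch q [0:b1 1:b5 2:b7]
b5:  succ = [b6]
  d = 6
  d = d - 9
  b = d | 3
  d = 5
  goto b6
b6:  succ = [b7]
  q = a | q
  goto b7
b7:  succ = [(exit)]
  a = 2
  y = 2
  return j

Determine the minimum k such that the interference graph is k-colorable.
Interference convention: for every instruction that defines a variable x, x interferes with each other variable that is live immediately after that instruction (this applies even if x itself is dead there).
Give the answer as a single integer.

Per-block:
  b0: {j,y} / ∅
  b1: {a,j} / ∅
  b2: {a} / {a,y}
  b3: {j} / {a,j}
  b4: {j,q} / {j}
  b5: {b,d} / ∅
  b6: {q} / {a,q}
  b7: {a,y} / {j}

Live sets:
  live b0: ∅→{y}
  live b1: {y}→{a,j,y}
  live b2: {a,j,y}→{a,j,y}
  live b3: {a,j,y}→{a,j,y}
  live b4: {a,j,y}→{a,j,q,y}
  live b5: {a,j,q}→{a,j,q}
  live b6: {a,j,q}→{j}
  live b7: {j}→∅

Interfere edges:
  a↔{b,d,j,q,y}
  b↔{a,j,q}
  d↔{a,j,q}
  j↔{a,b,d,q,y}
  q↔{a,b,d,j,y}
  y↔{a,j,q}

Registers:
  lower bound: {a,b,j,q} mutually conflict ⇒ χ ≥ 4
  assign a→c0 b→c3 d→c3 j→c1 q→c2 y→c3 — no edge inside a register ⇒ χ ≤ 4
  χ = 4

Answer: 4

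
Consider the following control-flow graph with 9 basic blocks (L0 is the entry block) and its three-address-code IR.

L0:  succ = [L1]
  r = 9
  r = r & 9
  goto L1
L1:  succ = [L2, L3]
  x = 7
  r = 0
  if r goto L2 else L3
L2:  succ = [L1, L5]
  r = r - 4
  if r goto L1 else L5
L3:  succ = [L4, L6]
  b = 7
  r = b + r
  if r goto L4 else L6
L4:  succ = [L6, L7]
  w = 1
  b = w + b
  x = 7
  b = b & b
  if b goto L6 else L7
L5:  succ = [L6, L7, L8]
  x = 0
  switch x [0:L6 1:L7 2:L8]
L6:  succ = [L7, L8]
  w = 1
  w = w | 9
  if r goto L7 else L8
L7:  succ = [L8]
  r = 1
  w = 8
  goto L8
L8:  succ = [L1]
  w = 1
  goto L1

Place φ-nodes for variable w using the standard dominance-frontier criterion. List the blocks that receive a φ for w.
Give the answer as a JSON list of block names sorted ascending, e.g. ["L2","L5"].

idom tree: L1←L0 L2←L1 L3←L1 L4←L3 L5←L2 L6←L1 L7←L1 L8←L1
Join-block Dom:
  L1: preds {L0,L2,L8}: {L0} ∩ {L0,L1,L2} ∩ {L0,L1,L8} = {L0}; idom=L0
  L6: preds {L3,L4,L5}: {L0,L1,L3} ∩ {L0,L1,L3,L4} ∩ {L0,L1,L2,L5} = {L0,L1}; idom=L1
  L7: preds {L4,L5,L6}: {L0,L1,L3,L4} ∩ {L0,L1,L2,L5} ∩ {L0,L1,L6} = {L0,L1}; idom=L1
  L8: preds {L5,L6,L7}: {L0,L1,L2,L5} ∩ {L0,L1,L6} ∩ {L0,L1,L7} = {L0,L1}; idom=L1

DF derivation:
  L1←L0: walk · to L0
  L1←L2: walk L2→L1 to L0
  L1←L8: walk L8→L1 to L0
  L6←L3: walk L3 to L1
  L6←L4: walk L4→L3 to L1
  L6←L5: walk L5→L2 to L1
  L7←L4: walk L4→L3 to L1
  L7←L5: walk L5→L2 to L1
  L7←L6: walk L6 to L1
  L8←L5: walk L5→L2 to L1
  L8←L6: walk L6 to L1
  L8←L7: walk L7 to L1
  L0: DF=∅
  L1: DF={L1}
  L2: DF={L1,L6,L7,L8}
  L3: DF={L6,L7}
  L4: DF={L6,L7}
  L5: DF={L6,L7,L8}
  L6: DF={L7,L8}
  L7: DF={L8}
  L8: DF={L1}

φ for w: defs {L4,L6,L7,L8}
  DF⁺ = {L1,L6,L7,L8}

Answer: ["L1", "L6", "L7", "L8"]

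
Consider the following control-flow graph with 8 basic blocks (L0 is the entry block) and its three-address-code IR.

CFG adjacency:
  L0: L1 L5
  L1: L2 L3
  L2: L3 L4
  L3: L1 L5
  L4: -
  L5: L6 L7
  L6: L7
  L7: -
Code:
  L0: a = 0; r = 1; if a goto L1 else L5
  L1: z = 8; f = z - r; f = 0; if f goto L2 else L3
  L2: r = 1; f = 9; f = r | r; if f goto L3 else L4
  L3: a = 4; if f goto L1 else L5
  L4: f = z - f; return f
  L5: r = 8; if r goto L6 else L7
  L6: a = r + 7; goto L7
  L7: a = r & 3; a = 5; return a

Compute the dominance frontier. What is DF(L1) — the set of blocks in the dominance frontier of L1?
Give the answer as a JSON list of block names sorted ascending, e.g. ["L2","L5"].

idom tree: L1←L0 L2←L1 L3←L1 L4←L2 L5←L0 L6←L5 L7←L5
Dom at joins:
  L1: preds {L0,L3}: {L0} ∩ {L0,L1,L3} = {L0}; idom=L0
  L3: preds {L1,L2}: {L0,L1} ∩ {L0,L1,L2} = {L0,L1}; idom=L1
  L5: preds {L0,L3}: {L0} ∩ {L0,L1,L3} = {L0}; idom=L0
  L7: preds {L5,L6}: {L0,L5} ∩ {L0,L5,L6} = {L0,L5}; idom=L5

Frontier:
  join L1 pred L0: · stop@L0
  join L1 pred L3: L3→L1 stop@L0
  join L3 pred L1: · stop@L1
  join L3 pred L2: L2 stop@L1
  join L5 pred L0: · stop@L0
  join L5 pred L3: L3→L1 stop@L0
  join L7 pred L5: · stop@L5
  join L7 pred L6: L6 stop@L5
  DF(L0)=∅
  DF(L1)={L1,L5}
  DF(L2)={L3}
  DF(L3)={L1,L5}
  DF(L4)=∅
  DF(L5)=∅
  DF(L6)={L7}
  DF(L7)=∅

DF(L1) = ["L1", "L5"]

Answer: ["L1", "L5"]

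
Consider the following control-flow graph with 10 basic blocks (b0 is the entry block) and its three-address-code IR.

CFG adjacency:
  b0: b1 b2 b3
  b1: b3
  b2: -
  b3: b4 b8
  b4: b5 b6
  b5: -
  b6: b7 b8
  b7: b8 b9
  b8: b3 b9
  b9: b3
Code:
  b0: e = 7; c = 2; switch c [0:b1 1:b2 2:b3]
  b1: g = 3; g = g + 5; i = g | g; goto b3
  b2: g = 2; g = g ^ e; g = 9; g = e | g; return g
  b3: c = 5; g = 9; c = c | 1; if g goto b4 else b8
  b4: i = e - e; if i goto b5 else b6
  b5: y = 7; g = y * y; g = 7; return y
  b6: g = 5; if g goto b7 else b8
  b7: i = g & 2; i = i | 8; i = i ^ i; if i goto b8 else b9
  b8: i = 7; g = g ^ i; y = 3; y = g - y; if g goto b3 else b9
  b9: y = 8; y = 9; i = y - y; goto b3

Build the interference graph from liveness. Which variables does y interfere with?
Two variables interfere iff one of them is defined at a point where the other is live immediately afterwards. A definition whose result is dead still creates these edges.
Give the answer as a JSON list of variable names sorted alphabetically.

Block summaries:
  b0 def {c,e} use ∅
  b1 def {g,i} use ∅
  b2 def {g} use {e}
  b3 def {c,g} use ∅
  b4 def {i} use {e}
  b5 def {g,y} use ∅
  b6 def {g} use ∅
  b7 def {i} use {g}
  b8 def {g,i,y} use {g}
  b9 def {i,y} use ∅

Backward fixpoint:
  b0: in=∅ out={e}
  b1: in={e} out={e}
  b2: in={e} out=∅
  b3: in={e} out={e,g}
  b4: in={e} out={e}
  b5: in=∅ out=∅
  b6: in={e} out={e,g}
  b7: in={e,g} out={e,g}
  b8: in={e,g} out={e}
  b9: in={e} out={e}

Conflict graph:
  c — {e,g}
  e — {c,g,i,y}
  g — {c,e,i,y}
  i — {e,g}
  y — {e,g}

N(y) = ["e", "g"]

Answer: ["e", "g"]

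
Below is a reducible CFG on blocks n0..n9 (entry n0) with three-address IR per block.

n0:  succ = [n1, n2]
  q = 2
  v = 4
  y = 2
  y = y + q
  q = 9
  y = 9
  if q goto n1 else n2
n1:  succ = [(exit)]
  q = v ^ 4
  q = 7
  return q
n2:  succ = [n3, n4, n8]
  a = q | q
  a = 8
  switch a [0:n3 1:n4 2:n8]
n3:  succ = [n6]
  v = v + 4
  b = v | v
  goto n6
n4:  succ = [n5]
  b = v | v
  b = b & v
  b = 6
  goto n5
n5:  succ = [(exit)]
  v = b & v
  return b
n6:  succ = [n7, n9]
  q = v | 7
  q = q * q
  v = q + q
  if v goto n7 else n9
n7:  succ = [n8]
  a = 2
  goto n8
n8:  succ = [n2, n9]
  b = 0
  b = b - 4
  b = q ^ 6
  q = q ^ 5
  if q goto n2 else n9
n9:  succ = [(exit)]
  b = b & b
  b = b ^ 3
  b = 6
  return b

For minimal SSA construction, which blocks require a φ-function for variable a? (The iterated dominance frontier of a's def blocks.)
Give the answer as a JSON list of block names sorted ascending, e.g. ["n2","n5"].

idom tree: n1←n0 n2←n0 n3←n2 n4←n2 n5←n4 n6←n3 n7←n6 n8←n2 n9←n2
Dom at joins:
  n2: preds {n0,n8}: {n0} ∩ {n0,n2,n8} = {n0}; idom=n0
  n8: preds {n2,n7}: {n0,n2} ∩ {n0,n2,n3,n6,n7} = {n0,n2}; idom=n2
  n9: preds {n6,n8}: {n0,n2,n3,n6} ∩ {n0,n2,n8} = {n0,n2}; idom=n2

DF derivation:
  n2←n0: walk · to n0
  n2←n8: walk n8→n2 to n0
  n8←n2: walk · to n2
  n8←n7: walk n7→n6→n3 to n2
  n9←n6: walk n6→n3 to n2
  n9←n8: walk n8 to n2
  n0: DF=∅
  n1: DF=∅
  n2: DF={n2}
  n3: DF={n8,n9}
  n4: DF=∅
  n5: DF=∅
  n6: DF={n8,n9}
  n7: DF={n8}
  n8: DF={n2,n9}
  n9: DF=∅

φ for a: defs {n2,n7}
  DF⁺ = {n2,n8,n9}

Answer: ["n2", "n8", "n9"]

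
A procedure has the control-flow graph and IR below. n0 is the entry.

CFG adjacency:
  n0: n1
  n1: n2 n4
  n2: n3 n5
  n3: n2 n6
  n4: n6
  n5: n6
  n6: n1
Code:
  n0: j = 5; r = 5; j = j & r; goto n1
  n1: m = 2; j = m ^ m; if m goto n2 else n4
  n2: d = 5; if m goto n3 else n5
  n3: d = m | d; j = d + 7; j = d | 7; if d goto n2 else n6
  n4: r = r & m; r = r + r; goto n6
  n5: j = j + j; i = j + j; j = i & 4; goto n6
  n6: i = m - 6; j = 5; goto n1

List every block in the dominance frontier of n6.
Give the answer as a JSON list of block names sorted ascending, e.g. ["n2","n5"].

Answer: ["n1"]

Working:
idom tree: n1←n0 n2←n1 n3←n2 n4←n1 n5←n2 n6←n1
Join-block Dom:
  n1: preds {n0,n6}: {n0} ∩ {n0,n1,n6} = {n0}; idom=n0
  n2: preds {n1,n3}: {n0,n1} ∩ {n0,n1,n2,n3} = {n0,n1}; idom=n1
  n6: preds {n3,n4,n5}: {n0,n1,n2,n3} ∩ {n0,n1,n4} ∩ {n0,n1,n2,n5} = {n0,n1}; idom=n1

DF walk-up:
  join n1 pred n0: · stop@n0
  join n1 pred n6: n6→n1 stop@n0
  join n2 pred n1: · stop@n1
  join n2 pred n3: n3→n2 stop@n1
  join n6 pred n3: n3→n2 stop@n1
  join n6 pred n4: n4 stop@n1
  join n6 pred n5: n5→n2 stop@n1
  n0: DF=∅
  n1: DF={n1}
  n2: DF={n2,n6}
  n3: DF={n2,n6}
  n4: DF={n6}
  n5: DF={n6}
  n6: DF={n1}

DF(n6) = ["n1"]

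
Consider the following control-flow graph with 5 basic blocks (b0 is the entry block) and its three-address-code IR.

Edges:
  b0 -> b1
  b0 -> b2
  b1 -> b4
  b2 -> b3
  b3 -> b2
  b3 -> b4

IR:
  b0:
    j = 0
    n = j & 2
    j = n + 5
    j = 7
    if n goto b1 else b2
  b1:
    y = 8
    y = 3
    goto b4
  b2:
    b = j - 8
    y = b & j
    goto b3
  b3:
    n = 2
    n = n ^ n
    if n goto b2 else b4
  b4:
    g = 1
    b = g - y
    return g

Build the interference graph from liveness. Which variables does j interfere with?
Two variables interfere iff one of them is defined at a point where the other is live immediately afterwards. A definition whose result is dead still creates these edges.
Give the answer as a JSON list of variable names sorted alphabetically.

Block summaries:
  b0: {j,n} / ∅
  b1: {y} / ∅
  b2: {b,y} / {j}
  b3: {n} / ∅
  b4: {b,g} / {y}

Backward fixpoint:
  b0 li=∅ lo={j}
  b1 li=∅ lo={y}
  b2 li={j} lo={j,y}
  b3 li={j,y} lo={j,y}
  b4 li={y} lo=∅

Conflict graph:
  b↔{g,j}
  g↔{b,y}
  j↔{b,n,y}
  n↔{j,y}
  y↔{g,j,n}

N(j) = ["b", "n", "y"]

Answer: ["b", "n", "y"]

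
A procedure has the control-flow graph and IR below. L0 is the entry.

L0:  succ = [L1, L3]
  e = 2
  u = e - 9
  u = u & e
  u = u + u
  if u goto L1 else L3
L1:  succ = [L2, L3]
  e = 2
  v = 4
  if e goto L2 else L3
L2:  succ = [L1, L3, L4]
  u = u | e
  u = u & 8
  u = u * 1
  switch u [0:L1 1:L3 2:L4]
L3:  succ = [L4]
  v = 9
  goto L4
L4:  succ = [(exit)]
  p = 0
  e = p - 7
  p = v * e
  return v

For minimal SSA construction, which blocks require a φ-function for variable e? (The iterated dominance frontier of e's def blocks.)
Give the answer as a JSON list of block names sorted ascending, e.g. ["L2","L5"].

Answer: ["L1", "L3", "L4"]

Working:
idom tree: L1←L0 L2←L1 L3←L0 L4←L0
Dom∩ at merges:
  L1: preds {L0,L2}: {L0} ∩ {L0,L1,L2} = {L0}; idom=L0
  L3: preds {L0,L1,L2}: {L0} ∩ {L0,L1} ∩ {L0,L1,L2} = {L0}; idom=L0
  L4: preds {L2,L3}: {L0,L1,L2} ∩ {L0,L3} = {L0}; idom=L0

DF derivation:
  join L1 pred L0: · stop@L0
  join L1 pred L2: L2→L1 stop@L0
  join L3 pred L0: · stop@L0
  join L3 pred L1: L1 stop@L0
  join L3 pred L2: L2→L1 stop@L0
  join L4 pred L2: L2→L1 stop@L0
  join L4 pred L3: L3 stop@L0
  L0: DF=∅
  L1: DF={L1,L3,L4}
  L2: DF={L1,L3,L4}
  L3: DF={L4}
  L4: DF=∅

φ for e: defs {L0,L1,L4}
  DF⁺ = {L1,L3,L4}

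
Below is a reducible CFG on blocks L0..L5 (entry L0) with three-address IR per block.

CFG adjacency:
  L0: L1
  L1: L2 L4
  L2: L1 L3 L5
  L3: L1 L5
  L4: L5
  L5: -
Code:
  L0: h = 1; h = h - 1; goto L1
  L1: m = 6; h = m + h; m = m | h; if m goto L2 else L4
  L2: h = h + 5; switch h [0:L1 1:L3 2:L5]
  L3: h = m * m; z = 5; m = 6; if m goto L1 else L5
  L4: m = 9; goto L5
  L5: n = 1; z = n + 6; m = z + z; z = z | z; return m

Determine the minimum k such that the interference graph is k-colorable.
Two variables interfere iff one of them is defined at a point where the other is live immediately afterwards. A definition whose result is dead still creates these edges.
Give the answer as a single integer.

def/use:
  L0 def {h} use ∅
  L1 def {h,m} use {h}
  L2 def {h} use {h}
  L3 def {h,m,z} use {m}
  L4 def {m} use ∅
  L5 def {m,n,z} use ∅

Backward fixpoint:
  live L0: ∅→{h}
  live L1: {h}→{h,m}
  live L2: {h,m}→{h,m}
  live L3: {m}→{h}
  live L4: ∅→∅
  live L5: ∅→∅

Interfere edges:
  h — {m,z}
  m — {h,z}
  n — ∅
  z — {h,m}

Colouring:
  lower bound: {h,m,z} mutually conflict ⇒ χ ≥ 3
  3-colouring: c0={h,n}  c1={m}  c2={z}
  χ = 3

Answer: 3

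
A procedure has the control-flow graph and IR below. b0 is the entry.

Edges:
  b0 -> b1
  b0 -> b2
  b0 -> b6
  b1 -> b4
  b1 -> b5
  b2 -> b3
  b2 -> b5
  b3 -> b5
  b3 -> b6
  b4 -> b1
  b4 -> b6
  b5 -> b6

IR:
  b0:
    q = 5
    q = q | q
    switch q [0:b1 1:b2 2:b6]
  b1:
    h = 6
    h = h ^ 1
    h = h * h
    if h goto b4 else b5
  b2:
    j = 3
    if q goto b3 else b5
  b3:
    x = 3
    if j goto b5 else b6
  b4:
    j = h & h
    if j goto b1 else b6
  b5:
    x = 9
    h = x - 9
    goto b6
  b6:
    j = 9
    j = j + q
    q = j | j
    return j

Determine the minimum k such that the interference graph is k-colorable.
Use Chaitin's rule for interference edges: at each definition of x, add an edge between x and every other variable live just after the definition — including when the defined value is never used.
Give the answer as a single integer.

Answer: 3

Derivation:
Per-block:
  b0: def={q} ue=∅
  b1: def={h} ue=∅
  b2: def={j} ue={q}
  b3: def={x} ue={j}
  b4: def={j} ue={h}
  b5: def={h,x} ue=∅
  b6: def={j,q} ue={q}

Liveness:
  live b0: ∅→{q}
  live b1: {q}→{h,q}
  live b2: {q}→{j,q}
  live b3: {j,q}→{q}
  live b4: {h,q}→{q}
  live b5: {q}→{q}
  live b6: {q}→∅

Conflict graph:
  h — {q}
  j — {q,x}
  q — {h,j,x}
  x — {j,q}

Colouring:
  clique {j,q,x} ⇒ need ≥ 3
  assign h→c1 j→c1 q→c0 x→c2 — no edge inside a register ⇒ χ ≤ 3
  χ = 3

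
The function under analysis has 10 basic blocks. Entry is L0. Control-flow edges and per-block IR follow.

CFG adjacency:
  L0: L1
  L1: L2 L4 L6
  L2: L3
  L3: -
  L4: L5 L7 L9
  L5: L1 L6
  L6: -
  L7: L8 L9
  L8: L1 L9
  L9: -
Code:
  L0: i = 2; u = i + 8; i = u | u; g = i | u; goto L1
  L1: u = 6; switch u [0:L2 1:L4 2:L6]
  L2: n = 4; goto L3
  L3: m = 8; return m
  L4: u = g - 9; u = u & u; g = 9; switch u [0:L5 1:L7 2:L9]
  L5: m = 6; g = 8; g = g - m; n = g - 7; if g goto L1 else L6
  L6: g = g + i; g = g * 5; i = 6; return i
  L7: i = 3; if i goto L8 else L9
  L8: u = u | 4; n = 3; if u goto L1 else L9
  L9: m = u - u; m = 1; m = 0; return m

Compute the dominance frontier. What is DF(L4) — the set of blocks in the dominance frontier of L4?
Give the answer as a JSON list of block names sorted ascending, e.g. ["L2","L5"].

idom tree: L1←L0 L2←L1 L3←L2 L4←L1 L5←L4 L6←L1 L7←L4 L8←L7 L9←L4
Dom at joins:
  L1: preds {L0,L5,L8}: {L0} ∩ {L0,L1,L4,L5} ∩ {L0,L1,L4,L7,L8} = {L0}; idom=L0
  L6: preds {L1,L5}: {L0,L1} ∩ {L0,L1,L4,L5} = {L0,L1}; idom=L1
  L9: preds {L4,L7,L8}: {L0,L1,L4} ∩ {L0,L1,L4,L7} ∩ {L0,L1,L4,L7,L8} = {L0,L1,L4}; idom=L4

DF walk-up:
  L1←L0: walk · to L0
  L1←L5: walk L5→L4→L1 to L0
  L1←L8: walk L8→L7→L4→L1 to L0
  L6←L1: walk · to L1
  L6←L5: walk L5→L4 to L1
  L9←L4: walk · to L4
  L9←L7: walk L7 to L4
  L9←L8: walk L8→L7 to L4
  L0: DF=∅
  L1: DF={L1}
  L2: DF=∅
  L3: DF=∅
  L4: DF={L1,L6}
  L5: DF={L1,L6}
  L6: DF=∅
  L7: DF={L1,L9}
  L8: DF={L1,L9}
  L9: DF=∅

DF(L4) = ["L1", "L6"]

Answer: ["L1", "L6"]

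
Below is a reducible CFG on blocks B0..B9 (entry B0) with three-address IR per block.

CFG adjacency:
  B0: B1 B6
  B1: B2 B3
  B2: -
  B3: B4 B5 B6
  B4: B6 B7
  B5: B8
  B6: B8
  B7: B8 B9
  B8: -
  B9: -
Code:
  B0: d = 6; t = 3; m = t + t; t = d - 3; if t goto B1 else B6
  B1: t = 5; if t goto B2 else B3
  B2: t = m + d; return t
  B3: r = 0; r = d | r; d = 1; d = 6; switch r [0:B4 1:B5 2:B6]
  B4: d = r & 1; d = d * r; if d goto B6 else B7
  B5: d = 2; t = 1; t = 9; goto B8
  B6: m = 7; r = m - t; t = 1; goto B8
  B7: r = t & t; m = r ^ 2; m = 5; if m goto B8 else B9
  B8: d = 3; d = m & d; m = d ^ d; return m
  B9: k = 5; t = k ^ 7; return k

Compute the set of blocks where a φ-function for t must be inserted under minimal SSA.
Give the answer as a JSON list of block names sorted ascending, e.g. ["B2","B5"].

Answer: ["B6", "B8"]

Derivation:
idom tree: B1←B0 B2←B1 B3←B1 B4←B3 B5←B3 B6←B0 B7←B4 B8←B0 B9←B7
Dom∩ at merges:
  B6: preds {B0,B3,B4}: {B0} ∩ {B0,B1,B3} ∩ {B0,B1,B3,B4} = {B0}; idom=B0
  B8: preds {B5,B6,B7}: {B0,B1,B3,B5} ∩ {B0,B6} ∩ {B0,B1,B3,B4,B7} = {B0}; idom=B0

DF walk-up:
  B6←B0: walk · to B0
  B6←B3: walk B3→B1 to B0
  B6←B4: walk B4→B3→B1 to B0
  B8←B5: walk B5→B3→B1 to B0
  B8←B6: walk B6 to B0
  B8←B7: walk B7→B4→B3→B1 to B0
  DF(B0)=∅
  DF(B1)={B6,B8}
  DF(B2)=∅
  DF(B3)={B6,B8}
  DF(B4)={B6,B8}
  DF(B5)={B8}
  DF(B6)={B8}
  DF(B7)={B8}
  DF(B8)=∅
  DF(B9)=∅

φ for t: defs {B0,B1,B2,B5,B6,B9}
  DF⁺ = {B6,B8}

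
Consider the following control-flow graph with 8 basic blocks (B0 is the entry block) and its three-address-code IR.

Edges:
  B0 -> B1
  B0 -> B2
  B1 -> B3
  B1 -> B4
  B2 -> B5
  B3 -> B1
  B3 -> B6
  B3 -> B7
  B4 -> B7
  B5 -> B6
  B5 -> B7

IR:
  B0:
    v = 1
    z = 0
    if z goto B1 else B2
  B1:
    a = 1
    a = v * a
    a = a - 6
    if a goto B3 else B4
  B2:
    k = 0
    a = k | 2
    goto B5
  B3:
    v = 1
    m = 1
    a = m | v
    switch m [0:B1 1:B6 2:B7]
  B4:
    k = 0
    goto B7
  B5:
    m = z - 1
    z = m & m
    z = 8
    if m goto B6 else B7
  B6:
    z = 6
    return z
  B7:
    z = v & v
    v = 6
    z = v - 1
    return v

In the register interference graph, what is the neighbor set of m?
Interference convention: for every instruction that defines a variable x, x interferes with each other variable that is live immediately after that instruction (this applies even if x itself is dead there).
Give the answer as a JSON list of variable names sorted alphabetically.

Answer: ["a", "v", "z"]

Derivation:
Per-block:
  B0: def={v,z} ue=∅
  B1: def={a} ue={v}
  B2: def={a,k} ue=∅
  B3: def={a,m,v} ue=∅
  B4: def={k} ue=∅
  B5: def={m,z} ue={z}
  B6: def={z} ue=∅
  B7: def={v,z} ue={v}

Live sets:
  B0: in=∅ out={v,z}
  B1: in={v} out={v}
  B2: in={v,z} out={v,z}
  B3: in=∅ out={v}
  B4: in={v} out={v}
  B5: in={v,z} out={v}
  B6: in=∅ out=∅
  B7: in={v} out=∅

Interfere edges:
  a — {m,v,z}
  k — {v,z}
  m — {a,v,z}
  v — {a,k,m,z}
  z — {a,k,m,v}

N(m) = ["a", "v", "z"]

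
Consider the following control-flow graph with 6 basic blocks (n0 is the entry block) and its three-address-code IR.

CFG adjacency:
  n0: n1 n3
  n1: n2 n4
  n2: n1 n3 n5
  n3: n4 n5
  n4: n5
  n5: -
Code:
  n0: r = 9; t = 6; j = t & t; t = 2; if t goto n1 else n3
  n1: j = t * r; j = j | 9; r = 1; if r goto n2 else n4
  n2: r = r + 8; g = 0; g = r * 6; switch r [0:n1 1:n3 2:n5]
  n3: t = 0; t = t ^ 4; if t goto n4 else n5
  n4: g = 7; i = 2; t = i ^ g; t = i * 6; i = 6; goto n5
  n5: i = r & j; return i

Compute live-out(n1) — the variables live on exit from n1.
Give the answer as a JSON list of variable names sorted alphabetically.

Per-block:
  n0: def={j,r,t} ue=∅
  n1: def={j,r} ue={r,t}
  n2: def={g,r} ue={r}
  n3: def={t} ue=∅
  n4: def={g,i,t} ue=∅
  n5: def={i} ue={j,r}

Live sets:
  n0 li=∅ lo={j,r,t}
  n1 li={r,t} lo={j,r,t}
  n2 li={j,r,t} lo={j,r,t}
  n3 li={j,r} lo={j,r}
  n4 li={j,r} lo={j,r}
  n5 li={j,r} lo=∅

live-out(n1) = ["j", "r", "t"]

Answer: ["j", "r", "t"]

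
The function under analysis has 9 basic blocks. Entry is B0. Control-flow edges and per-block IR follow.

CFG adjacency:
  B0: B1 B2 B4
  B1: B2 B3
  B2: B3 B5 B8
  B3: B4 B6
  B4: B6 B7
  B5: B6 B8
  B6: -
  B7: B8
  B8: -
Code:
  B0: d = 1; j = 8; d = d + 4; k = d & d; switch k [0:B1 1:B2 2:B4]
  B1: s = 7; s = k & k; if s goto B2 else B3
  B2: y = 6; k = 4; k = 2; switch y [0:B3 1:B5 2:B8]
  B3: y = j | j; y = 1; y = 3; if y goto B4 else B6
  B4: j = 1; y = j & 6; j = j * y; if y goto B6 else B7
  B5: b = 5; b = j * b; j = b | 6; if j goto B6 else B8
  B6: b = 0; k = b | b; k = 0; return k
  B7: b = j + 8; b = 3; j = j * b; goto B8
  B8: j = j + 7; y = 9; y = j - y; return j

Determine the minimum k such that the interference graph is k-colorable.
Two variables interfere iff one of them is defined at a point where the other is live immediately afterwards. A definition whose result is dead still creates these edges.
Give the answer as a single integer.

Per-block:
  B0 def {d,j,k} use ∅
  B1 def {s} use {k}
  B2 def {k,y} use ∅
  B3 def {y} use {j}
  B4 def {j,y} use ∅
  B5 def {b,j} use {j}
  B6 def {b,k} use ∅
  B7 def {b,j} use {j}
  B8 def {j,y} use {j}

Live sets:
  live B0: ∅→{j,k}
  live B1: {j,k}→{j}
  live B2: {j}→{j}
  live B3: {j}→∅
  live B4: ∅→{j}
  live B5: {j}→{j}
  live B6: ∅→∅
  live B7: {j}→{j}
  live B8: {j}→∅

Interference:
  b↔{j}
  d↔{j}
  j↔{b,d,k,s,y}
  k↔{j,s,y}
  s↔{j,k}
  y↔{j,k}

Chromatic number:
  lower bound: {j,k,s} mutually conflict ⇒ χ ≥ 3
  assign b→r1 d→r1 j→r0 k→r1 s→r2 y→r2 — no edge inside a register ⇒ χ ≤ 3
  χ = 3

Answer: 3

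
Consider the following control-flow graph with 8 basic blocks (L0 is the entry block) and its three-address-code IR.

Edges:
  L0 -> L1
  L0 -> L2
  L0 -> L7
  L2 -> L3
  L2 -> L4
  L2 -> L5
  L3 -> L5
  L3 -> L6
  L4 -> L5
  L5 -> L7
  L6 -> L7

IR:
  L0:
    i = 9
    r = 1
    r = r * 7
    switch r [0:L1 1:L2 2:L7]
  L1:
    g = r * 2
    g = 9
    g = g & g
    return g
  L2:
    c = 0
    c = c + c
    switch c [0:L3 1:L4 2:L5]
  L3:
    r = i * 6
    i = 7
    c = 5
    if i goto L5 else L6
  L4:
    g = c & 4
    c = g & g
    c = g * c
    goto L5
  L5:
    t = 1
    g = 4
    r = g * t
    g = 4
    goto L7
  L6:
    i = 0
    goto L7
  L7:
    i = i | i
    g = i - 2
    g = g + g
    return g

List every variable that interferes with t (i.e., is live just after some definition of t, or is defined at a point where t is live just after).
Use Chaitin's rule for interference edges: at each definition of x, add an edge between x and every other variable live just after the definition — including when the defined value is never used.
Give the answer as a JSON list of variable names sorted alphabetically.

def/use:
  L0: {i,r} / ∅
  L1: {g} / {r}
  L2: {c} / ∅
  L3: {c,i,r} / {i}
  L4: {c,g} / {c}
  L5: {g,r,t} / ∅
  L6: {i} / ∅
  L7: {g,i} / {i}

Liveness:
  live L0: ∅→{i,r}
  live L1: {r}→∅
  live L2: {i}→{c,i}
  live L3: {i}→{i}
  live L4: {c,i}→{i}
  live L5: {i}→{i}
  live L6: ∅→{i}
  live L7: {i}→∅

Interference:
  c: {g,i}
  g: {c,i,t}
  i: {c,g,r,t}
  r: {i}
  t: {g,i}

N(t) = ["g", "i"]

Answer: ["g", "i"]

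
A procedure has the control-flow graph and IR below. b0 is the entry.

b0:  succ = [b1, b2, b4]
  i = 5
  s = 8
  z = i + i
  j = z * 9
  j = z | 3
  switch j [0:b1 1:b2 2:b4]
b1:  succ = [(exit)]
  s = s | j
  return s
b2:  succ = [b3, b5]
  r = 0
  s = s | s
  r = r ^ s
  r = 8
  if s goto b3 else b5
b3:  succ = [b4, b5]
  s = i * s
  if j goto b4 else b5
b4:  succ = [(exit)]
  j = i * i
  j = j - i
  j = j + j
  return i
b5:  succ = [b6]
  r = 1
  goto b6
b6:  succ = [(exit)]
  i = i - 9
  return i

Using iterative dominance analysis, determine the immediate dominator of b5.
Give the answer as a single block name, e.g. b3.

Answer: b2

Analysis:
idom tree: b1←b0 b2←b0 b3←b2 b4←b0 b5←b2 b6←b5
Dom at joins:
  b4: preds {b0,b3}: {b0} ∩ {b0,b2,b3} = {b0}; idom=b0
  b5: preds {b2,b3}: {b0,b2} ∩ {b0,b2,b3} = {b0,b2}; idom=b2

idom(b5) = b2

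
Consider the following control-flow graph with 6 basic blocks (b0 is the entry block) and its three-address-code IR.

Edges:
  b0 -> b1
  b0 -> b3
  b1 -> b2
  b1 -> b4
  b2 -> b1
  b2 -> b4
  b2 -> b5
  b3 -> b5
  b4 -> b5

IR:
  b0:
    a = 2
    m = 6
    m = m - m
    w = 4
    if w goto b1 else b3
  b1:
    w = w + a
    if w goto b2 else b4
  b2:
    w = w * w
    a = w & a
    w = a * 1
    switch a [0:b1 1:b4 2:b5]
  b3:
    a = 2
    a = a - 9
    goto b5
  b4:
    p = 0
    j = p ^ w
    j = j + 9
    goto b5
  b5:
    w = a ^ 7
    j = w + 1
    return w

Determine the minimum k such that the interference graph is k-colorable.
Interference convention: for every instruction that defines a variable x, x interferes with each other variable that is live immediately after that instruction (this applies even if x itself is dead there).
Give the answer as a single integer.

Answer: 3

Working:
Block summaries:
  b0: def={a,m,w} ue=∅
  b1: def={w} ue={a,w}
  b2: def={a,w} ue={a,w}
  b3: def={a} ue=∅
  b4: def={j,p} ue={w}
  b5: def={j,w} ue={a}

Live sets:
  b0: in=∅ out={a,w}
  b1: in={a,w} out={a,w}
  b2: in={a,w} out={a,w}
  b3: in=∅ out={a}
  b4: in={a,w} out={a}
  b5: in={a} out=∅

Interference:
  a — {j,m,p,w}
  j — {a,w}
  m — {a}
  p — {a,w}
  w — {a,j,p}

Chromatic number:
  lower bound: {a,j,w} mutually conflict ⇒ χ ≥ 3
  3-colouring: c0={a}  c1={m,w}  c2={j,p}
  χ = 3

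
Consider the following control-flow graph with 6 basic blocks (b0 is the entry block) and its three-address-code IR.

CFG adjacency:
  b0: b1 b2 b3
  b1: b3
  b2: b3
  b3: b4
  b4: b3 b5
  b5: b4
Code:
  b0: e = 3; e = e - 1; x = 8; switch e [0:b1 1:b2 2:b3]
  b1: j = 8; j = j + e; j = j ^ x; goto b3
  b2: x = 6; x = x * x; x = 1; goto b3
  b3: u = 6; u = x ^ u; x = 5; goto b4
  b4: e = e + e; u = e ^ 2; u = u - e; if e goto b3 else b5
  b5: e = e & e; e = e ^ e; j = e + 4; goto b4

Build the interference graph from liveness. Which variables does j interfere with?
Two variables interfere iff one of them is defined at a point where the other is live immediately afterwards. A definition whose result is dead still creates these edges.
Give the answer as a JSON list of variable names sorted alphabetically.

Per-block:
  b0: {e,x} / ∅
  b1: {j} / {e,x}
  b2: {x} / ∅
  b3: {u,x} / {x}
  b4: {e,u} / {e}
  b5: {e,j} / {e}

Backward fixpoint:
  live b0: ∅→{e,x}
  live b1: {e,x}→{e,x}
  live b2: {e}→{e,x}
  live b3: {e,x}→{e,x}
  live b4: {e,x}→{e,x}
  live b5: {e,x}→{e,x}

Conflict graph:
  e — {j,u,x}
  j — {e,x}
  u — {e,x}
  x — {e,j,u}

N(j) = ["e", "x"]

Answer: ["e", "x"]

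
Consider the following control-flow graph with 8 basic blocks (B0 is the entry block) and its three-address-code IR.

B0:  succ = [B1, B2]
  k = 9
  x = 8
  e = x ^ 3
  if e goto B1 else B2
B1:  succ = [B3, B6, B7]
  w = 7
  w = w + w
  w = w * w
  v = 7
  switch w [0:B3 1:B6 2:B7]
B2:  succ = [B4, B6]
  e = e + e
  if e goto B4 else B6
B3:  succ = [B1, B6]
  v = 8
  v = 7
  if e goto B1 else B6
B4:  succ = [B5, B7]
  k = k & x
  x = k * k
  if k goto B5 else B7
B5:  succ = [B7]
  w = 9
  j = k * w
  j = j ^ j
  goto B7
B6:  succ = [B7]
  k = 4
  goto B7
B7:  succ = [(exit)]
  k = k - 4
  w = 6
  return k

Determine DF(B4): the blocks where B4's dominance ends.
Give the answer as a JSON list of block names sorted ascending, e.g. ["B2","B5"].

Answer: ["B7"]

Analysis:
idom tree: B1←B0 B2←B0 B3←B1 B4←B2 B5←B4 B6←B0 B7←B0
Dom∩ at merges:
  B1: preds {B0,B3}: {B0} ∩ {B0,B1,B3} = {B0}; idom=B0
  B6: preds {B1,B2,B3}: {B0,B1} ∩ {B0,B2} ∩ {B0,B1,B3} = {B0}; idom=B0
  B7: preds {B1,B4,B5,B6}: {B0,B1} ∩ {B0,B2,B4} ∩ {B0,B2,B4,B5} ∩ {B0,B6} = {B0}; idom=B0

DF walk-up:
  B1←B0: walk · to B0
  B1←B3: walk B3→B1 to B0
  B6←B1: walk B1 to B0
  B6←B2: walk B2 to B0
  B6←B3: walk B3→B1 to B0
  B7←B1: walk B1 to B0
  B7←B4: walk B4→B2 to B0
  B7←B5: walk B5→B4→B2 to B0
  B7←B6: walk B6 to B0
  B0: DF=∅
  B1: DF={B1,B6,B7}
  B2: DF={B6,B7}
  B3: DF={B1,B6}
  B4: DF={B7}
  B5: DF={B7}
  B6: DF={B7}
  B7: DF=∅

DF(B4) = ["B7"]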